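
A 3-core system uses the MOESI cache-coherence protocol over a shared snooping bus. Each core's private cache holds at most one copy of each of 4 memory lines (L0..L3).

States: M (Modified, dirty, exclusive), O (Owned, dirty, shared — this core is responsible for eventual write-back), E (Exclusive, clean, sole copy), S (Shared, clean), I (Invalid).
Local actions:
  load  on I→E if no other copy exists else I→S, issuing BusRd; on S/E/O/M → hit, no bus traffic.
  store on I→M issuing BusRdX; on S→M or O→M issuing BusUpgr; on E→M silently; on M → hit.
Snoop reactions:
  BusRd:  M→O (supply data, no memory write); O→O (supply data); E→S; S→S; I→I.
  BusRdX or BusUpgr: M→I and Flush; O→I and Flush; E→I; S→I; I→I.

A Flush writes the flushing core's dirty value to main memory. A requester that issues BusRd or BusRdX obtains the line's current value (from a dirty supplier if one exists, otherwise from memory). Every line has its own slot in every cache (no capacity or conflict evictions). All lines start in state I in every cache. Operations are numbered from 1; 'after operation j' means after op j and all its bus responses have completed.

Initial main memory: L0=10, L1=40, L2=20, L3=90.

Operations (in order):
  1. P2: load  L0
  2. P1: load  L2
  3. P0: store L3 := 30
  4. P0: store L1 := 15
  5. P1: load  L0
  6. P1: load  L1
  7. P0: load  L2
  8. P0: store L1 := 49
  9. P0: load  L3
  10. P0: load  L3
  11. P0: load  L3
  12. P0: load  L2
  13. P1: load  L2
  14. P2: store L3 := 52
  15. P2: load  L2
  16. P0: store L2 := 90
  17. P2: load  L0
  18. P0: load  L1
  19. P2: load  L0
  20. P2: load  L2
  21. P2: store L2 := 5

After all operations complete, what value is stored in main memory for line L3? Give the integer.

memory[L3] = 30

1. P2: load  L0  bus=[BusRd]  L0: P0=I P1=I P2=E  mem[L0]=10
2. P1: load  L2  bus=[BusRd]  L2: P0=I P1=E P2=I  mem[L2]=20
3. P0: store L3 := 30  bus=[BusRdX]  L3: P0=M P1=I P2=I  mem[L3]=90
4. P0: store L1 := 15  bus=[BusRdX]  L1: P0=M P1=I P2=I  mem[L1]=40
5. P1: load  L0  bus=[BusRd]  L0: P0=I P1=S P2=S  mem[L0]=10
6. P1: load  L1  bus=[BusRd]  L1: P0=O P1=S P2=I  mem[L1]=40
7. P0: load  L2  bus=[BusRd]  L2: P0=S P1=S P2=I  mem[L2]=20
8. P0: store L1 := 49  bus=[BusUpgr]  L1: P0=M P1=I P2=I  mem[L1]=40
9. P0: load  L3  bus=[-]  L3: P0=M P1=I P2=I  mem[L3]=90
10. P0: load  L3  bus=[-]  L3: P0=M P1=I P2=I  mem[L3]=90
11. P0: load  L3  bus=[-]  L3: P0=M P1=I P2=I  mem[L3]=90
12. P0: load  L2  bus=[-]  L2: P0=S P1=S P2=I  mem[L2]=20
13. P1: load  L2  bus=[-]  L2: P0=S P1=S P2=I  mem[L2]=20
14. P2: store L3 := 52  bus=[BusRdX,Flush]  L3: P0=I P1=I P2=M  mem[L3]=30
15. P2: load  L2  bus=[BusRd]  L2: P0=S P1=S P2=S  mem[L2]=20
16. P0: store L2 := 90  bus=[BusUpgr]  L2: P0=M P1=I P2=I  mem[L2]=20
17. P2: load  L0  bus=[-]  L0: P0=I P1=S P2=S  mem[L0]=10
18. P0: load  L1  bus=[-]  L1: P0=M P1=I P2=I  mem[L1]=40
19. P2: load  L0  bus=[-]  L0: P0=I P1=S P2=S  mem[L0]=10
20. P2: load  L2  bus=[BusRd]  L2: P0=O P1=I P2=S  mem[L2]=20
21. P2: store L2 := 5  bus=[BusUpgr,Flush]  L2: P0=I P1=I P2=M  mem[L2]=90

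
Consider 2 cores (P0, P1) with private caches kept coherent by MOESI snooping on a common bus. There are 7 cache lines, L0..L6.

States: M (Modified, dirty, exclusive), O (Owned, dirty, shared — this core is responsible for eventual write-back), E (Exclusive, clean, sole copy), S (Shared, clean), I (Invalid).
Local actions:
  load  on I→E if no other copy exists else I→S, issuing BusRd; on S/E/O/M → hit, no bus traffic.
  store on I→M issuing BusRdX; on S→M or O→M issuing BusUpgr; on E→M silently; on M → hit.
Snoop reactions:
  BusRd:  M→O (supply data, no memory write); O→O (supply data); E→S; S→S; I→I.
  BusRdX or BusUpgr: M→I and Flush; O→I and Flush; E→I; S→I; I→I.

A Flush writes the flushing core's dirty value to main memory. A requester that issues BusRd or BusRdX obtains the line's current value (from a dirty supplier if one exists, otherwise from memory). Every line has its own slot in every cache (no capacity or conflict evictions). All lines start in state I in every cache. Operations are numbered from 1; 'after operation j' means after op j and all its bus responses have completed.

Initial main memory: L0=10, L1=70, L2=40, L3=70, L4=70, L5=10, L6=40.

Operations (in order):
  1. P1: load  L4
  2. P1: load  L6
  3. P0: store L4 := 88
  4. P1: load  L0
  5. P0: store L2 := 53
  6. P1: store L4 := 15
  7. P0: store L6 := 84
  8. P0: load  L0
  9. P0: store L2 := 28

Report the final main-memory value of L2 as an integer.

[1] P1: load  L4 | P0:I, P1:E(70) | bus: BusRd
[2] P1: load  L6 | P0:I, P1:E(40) | bus: BusRd
[3] P0: store L4 := 88 | P0:M(88), P1:I | bus: BusRdX
[4] P1: load  L0 | P0:I, P1:E(10) | bus: BusRd
[5] P0: store L2 := 53 | P0:M(53), P1:I | bus: BusRdX
[6] P1: store L4 := 15 | P0:I, P1:M(15) | bus: BusRdX,Flush
[7] P0: store L6 := 84 | P0:M(84), P1:I | bus: BusRdX
[8] P0: load  L0 | P0:S(10), P1:S(10) | bus: BusRd
[9] P0: store L2 := 28 | P0:M(28), P1:I | bus: none

memory[L2] = 40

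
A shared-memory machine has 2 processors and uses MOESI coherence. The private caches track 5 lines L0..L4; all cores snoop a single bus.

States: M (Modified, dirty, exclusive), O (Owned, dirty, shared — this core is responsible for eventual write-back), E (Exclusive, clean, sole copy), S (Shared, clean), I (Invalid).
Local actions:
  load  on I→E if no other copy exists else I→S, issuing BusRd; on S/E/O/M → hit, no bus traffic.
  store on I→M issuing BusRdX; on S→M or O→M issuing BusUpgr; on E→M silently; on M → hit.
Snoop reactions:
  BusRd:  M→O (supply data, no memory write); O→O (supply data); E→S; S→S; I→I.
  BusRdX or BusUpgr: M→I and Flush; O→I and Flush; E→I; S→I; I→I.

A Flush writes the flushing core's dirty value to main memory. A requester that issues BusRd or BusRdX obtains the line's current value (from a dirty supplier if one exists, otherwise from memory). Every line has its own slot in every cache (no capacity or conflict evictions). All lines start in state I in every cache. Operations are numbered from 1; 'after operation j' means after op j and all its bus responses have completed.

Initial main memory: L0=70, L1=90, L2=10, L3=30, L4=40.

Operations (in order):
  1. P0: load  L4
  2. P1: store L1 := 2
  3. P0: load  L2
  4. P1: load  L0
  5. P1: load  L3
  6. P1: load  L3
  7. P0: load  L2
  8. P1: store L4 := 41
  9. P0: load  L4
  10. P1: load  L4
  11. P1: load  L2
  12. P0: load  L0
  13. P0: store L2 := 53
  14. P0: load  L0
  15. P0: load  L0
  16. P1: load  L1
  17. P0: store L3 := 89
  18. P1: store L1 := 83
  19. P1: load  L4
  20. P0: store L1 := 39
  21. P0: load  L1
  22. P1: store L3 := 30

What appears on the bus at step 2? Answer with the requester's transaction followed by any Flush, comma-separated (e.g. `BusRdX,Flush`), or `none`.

bus = BusRdX

step 1: P0: load  L4  ⟶  EI  (L4)  txn=BusRd  M[L4]=40
step 2: P1: store L1 := 2  ⟶  IM  (L1)  txn=BusRdX  M[L1]=90
step 3: P0: load  L2  ⟶  EI  (L2)  txn=BusRd  M[L2]=10
step 4: P1: load  L0  ⟶  IE  (L0)  txn=BusRd  M[L0]=70
step 5: P1: load  L3  ⟶  IE  (L3)  txn=BusRd  M[L3]=30
step 6: P1: load  L3  ⟶  IE  (L3)  txn=∅  M[L3]=30
step 7: P0: load  L2  ⟶  EI  (L2)  txn=∅  M[L2]=10
step 8: P1: store L4 := 41  ⟶  IM  (L4)  txn=BusRdX  M[L4]=40
step 9: P0: load  L4  ⟶  SO  (L4)  txn=BusRd  M[L4]=40
step 10: P1: load  L4  ⟶  SO  (L4)  txn=∅  M[L4]=40
step 11: P1: load  L2  ⟶  SS  (L2)  txn=BusRd  M[L2]=10
step 12: P0: load  L0  ⟶  SS  (L0)  txn=BusRd  M[L0]=70
step 13: P0: store L2 := 53  ⟶  MI  (L2)  txn=BusUpgr  M[L2]=10
step 14: P0: load  L0  ⟶  SS  (L0)  txn=∅  M[L0]=70
step 15: P0: load  L0  ⟶  SS  (L0)  txn=∅  M[L0]=70
step 16: P1: load  L1  ⟶  IM  (L1)  txn=∅  M[L1]=90
step 17: P0: store L3 := 89  ⟶  MI  (L3)  txn=BusRdX  M[L3]=30
step 18: P1: store L1 := 83  ⟶  IM  (L1)  txn=∅  M[L1]=90
step 19: P1: load  L4  ⟶  SO  (L4)  txn=∅  M[L4]=40
step 20: P0: store L1 := 39  ⟶  MI  (L1)  txn=BusRdX+Flush  M[L1]=83
step 21: P0: load  L1  ⟶  MI  (L1)  txn=∅  M[L1]=83
step 22: P1: store L3 := 30  ⟶  IM  (L3)  txn=BusRdX+Flush  M[L3]=89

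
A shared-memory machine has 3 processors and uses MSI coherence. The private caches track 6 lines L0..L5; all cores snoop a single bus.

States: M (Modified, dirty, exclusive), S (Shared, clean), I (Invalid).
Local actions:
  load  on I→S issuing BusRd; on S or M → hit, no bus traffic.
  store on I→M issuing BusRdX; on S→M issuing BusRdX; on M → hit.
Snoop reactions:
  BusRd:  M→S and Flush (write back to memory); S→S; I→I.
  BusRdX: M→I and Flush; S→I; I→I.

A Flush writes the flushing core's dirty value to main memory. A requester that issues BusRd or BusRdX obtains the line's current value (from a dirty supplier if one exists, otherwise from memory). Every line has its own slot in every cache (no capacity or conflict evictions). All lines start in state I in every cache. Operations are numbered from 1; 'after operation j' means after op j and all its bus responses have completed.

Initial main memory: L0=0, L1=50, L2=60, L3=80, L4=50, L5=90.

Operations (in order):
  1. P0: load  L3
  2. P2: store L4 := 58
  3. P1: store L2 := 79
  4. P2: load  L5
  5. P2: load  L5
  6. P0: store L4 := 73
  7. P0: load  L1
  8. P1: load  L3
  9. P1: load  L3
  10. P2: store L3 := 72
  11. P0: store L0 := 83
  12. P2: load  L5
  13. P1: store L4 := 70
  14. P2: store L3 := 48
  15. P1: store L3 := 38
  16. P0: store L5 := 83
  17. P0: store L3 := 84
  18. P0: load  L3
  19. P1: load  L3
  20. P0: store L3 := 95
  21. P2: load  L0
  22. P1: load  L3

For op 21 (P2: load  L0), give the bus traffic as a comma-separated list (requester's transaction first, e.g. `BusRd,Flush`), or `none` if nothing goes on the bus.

step 1: P0: load  L3  ⟶  SII  (L3)  txn=BusRd  M[L3]=80
step 2: P2: store L4 := 58  ⟶  IIM  (L4)  txn=BusRdX  M[L4]=50
step 3: P1: store L2 := 79  ⟶  IMI  (L2)  txn=BusRdX  M[L2]=60
step 4: P2: load  L5  ⟶  IIS  (L5)  txn=BusRd  M[L5]=90
step 5: P2: load  L5  ⟶  IIS  (L5)  txn=∅  M[L5]=90
step 6: P0: store L4 := 73  ⟶  MII  (L4)  txn=BusRdX+Flush  M[L4]=58
step 7: P0: load  L1  ⟶  SII  (L1)  txn=BusRd  M[L1]=50
step 8: P1: load  L3  ⟶  SSI  (L3)  txn=BusRd  M[L3]=80
step 9: P1: load  L3  ⟶  SSI  (L3)  txn=∅  M[L3]=80
step 10: P2: store L3 := 72  ⟶  IIM  (L3)  txn=BusRdX  M[L3]=80
step 11: P0: store L0 := 83  ⟶  MII  (L0)  txn=BusRdX  M[L0]=0
step 12: P2: load  L5  ⟶  IIS  (L5)  txn=∅  M[L5]=90
step 13: P1: store L4 := 70  ⟶  IMI  (L4)  txn=BusRdX+Flush  M[L4]=73
step 14: P2: store L3 := 48  ⟶  IIM  (L3)  txn=∅  M[L3]=80
step 15: P1: store L3 := 38  ⟶  IMI  (L3)  txn=BusRdX+Flush  M[L3]=48
step 16: P0: store L5 := 83  ⟶  MII  (L5)  txn=BusRdX  M[L5]=90
step 17: P0: store L3 := 84  ⟶  MII  (L3)  txn=BusRdX+Flush  M[L3]=38
step 18: P0: load  L3  ⟶  MII  (L3)  txn=∅  M[L3]=38
step 19: P1: load  L3  ⟶  SSI  (L3)  txn=BusRd+Flush  M[L3]=84
step 20: P0: store L3 := 95  ⟶  MII  (L3)  txn=BusRdX  M[L3]=84
step 21: P2: load  L0  ⟶  SIS  (L0)  txn=BusRd+Flush  M[L0]=83
step 22: P1: load  L3  ⟶  SSI  (L3)  txn=BusRd+Flush  M[L3]=95

bus = BusRd,Flush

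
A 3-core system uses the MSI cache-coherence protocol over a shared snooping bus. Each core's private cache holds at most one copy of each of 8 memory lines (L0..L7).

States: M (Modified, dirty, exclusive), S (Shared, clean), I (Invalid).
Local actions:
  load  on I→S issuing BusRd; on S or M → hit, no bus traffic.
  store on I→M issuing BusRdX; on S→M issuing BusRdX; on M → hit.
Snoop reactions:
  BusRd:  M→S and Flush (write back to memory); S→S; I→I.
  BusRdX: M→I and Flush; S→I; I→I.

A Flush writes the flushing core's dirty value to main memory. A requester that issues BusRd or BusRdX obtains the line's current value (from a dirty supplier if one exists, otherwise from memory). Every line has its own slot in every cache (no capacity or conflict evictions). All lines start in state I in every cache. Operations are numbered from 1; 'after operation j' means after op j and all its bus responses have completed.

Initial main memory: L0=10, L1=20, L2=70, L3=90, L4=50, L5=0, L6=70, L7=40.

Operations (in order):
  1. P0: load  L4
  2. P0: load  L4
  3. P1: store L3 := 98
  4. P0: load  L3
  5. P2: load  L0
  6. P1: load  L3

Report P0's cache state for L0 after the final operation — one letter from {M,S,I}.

state = I

  op1 P0: load  L4 → S/I/I on L4; bus BusRd; mem=50
  op2 P0: load  L4 → S/I/I on L4; bus (none); mem=50
  op3 P1: store L3 := 98 → I/M/I on L3; bus BusRdX; mem=90
  op4 P0: load  L3 → S/S/I on L3; bus BusRd Flush; mem=98
  op5 P2: load  L0 → I/I/S on L0; bus BusRd; mem=10
  op6 P1: load  L3 → S/S/I on L3; bus (none); mem=98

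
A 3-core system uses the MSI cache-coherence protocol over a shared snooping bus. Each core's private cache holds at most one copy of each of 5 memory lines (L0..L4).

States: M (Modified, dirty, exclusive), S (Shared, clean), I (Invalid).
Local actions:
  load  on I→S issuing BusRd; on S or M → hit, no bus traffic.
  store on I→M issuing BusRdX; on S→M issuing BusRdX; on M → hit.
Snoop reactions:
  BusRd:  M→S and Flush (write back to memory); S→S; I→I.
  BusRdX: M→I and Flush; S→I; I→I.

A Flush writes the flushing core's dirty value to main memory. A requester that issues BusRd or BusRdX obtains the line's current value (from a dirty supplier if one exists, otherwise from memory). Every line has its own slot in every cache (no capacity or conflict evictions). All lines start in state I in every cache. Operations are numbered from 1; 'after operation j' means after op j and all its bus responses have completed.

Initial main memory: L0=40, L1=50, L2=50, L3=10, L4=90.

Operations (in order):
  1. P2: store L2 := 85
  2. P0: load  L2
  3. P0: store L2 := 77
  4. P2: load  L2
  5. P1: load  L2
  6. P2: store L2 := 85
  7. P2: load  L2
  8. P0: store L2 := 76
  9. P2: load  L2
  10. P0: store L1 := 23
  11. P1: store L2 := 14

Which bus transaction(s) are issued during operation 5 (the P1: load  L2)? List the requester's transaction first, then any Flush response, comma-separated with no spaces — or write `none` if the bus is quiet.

1. P2: store L2 := 85  bus=[BusRdX]  L2: P0=I P1=I P2=M  mem[L2]=50
2. P0: load  L2  bus=[BusRd,Flush]  L2: P0=S P1=I P2=S  mem[L2]=85
3. P0: store L2 := 77  bus=[BusRdX]  L2: P0=M P1=I P2=I  mem[L2]=85
4. P2: load  L2  bus=[BusRd,Flush]  L2: P0=S P1=I P2=S  mem[L2]=77
5. P1: load  L2  bus=[BusRd]  L2: P0=S P1=S P2=S  mem[L2]=77
6. P2: store L2 := 85  bus=[BusRdX]  L2: P0=I P1=I P2=M  mem[L2]=77
7. P2: load  L2  bus=[-]  L2: P0=I P1=I P2=M  mem[L2]=77
8. P0: store L2 := 76  bus=[BusRdX,Flush]  L2: P0=M P1=I P2=I  mem[L2]=85
9. P2: load  L2  bus=[BusRd,Flush]  L2: P0=S P1=I P2=S  mem[L2]=76
10. P0: store L1 := 23  bus=[BusRdX]  L1: P0=M P1=I P2=I  mem[L1]=50
11. P1: store L2 := 14  bus=[BusRdX]  L2: P0=I P1=M P2=I  mem[L2]=76

bus = BusRd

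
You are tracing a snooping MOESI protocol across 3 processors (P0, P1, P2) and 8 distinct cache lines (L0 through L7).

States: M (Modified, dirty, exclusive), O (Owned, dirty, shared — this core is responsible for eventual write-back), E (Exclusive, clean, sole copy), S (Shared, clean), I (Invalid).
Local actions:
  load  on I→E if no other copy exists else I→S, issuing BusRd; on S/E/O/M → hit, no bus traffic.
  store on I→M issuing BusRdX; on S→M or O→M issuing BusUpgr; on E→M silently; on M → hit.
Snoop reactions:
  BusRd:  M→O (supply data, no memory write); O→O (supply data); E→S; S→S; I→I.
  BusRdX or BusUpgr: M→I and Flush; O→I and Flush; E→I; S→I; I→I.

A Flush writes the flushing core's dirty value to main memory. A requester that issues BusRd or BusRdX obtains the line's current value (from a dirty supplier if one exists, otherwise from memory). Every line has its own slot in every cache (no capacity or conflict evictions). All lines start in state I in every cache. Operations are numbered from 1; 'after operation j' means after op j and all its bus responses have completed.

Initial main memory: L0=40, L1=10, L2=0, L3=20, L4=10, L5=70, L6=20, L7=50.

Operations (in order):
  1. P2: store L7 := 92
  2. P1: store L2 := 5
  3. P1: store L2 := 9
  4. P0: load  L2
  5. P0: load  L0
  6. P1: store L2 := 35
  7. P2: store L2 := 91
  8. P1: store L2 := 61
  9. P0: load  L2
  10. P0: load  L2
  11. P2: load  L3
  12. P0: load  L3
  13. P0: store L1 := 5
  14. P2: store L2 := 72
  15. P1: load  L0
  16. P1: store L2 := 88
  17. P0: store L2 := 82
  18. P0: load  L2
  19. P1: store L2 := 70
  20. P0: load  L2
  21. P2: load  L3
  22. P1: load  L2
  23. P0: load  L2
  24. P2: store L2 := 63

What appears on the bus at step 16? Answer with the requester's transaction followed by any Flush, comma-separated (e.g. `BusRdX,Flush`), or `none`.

step 1: P2: store L7 := 92  ⟶  IIM  (L7)  txn=BusRdX  M[L7]=50
step 2: P1: store L2 := 5  ⟶  IMI  (L2)  txn=BusRdX  M[L2]=0
step 3: P1: store L2 := 9  ⟶  IMI  (L2)  txn=∅  M[L2]=0
step 4: P0: load  L2  ⟶  SOI  (L2)  txn=BusRd  M[L2]=0
step 5: P0: load  L0  ⟶  EII  (L0)  txn=BusRd  M[L0]=40
step 6: P1: store L2 := 35  ⟶  IMI  (L2)  txn=BusUpgr  M[L2]=0
step 7: P2: store L2 := 91  ⟶  IIM  (L2)  txn=BusRdX+Flush  M[L2]=35
step 8: P1: store L2 := 61  ⟶  IMI  (L2)  txn=BusRdX+Flush  M[L2]=91
step 9: P0: load  L2  ⟶  SOI  (L2)  txn=BusRd  M[L2]=91
step 10: P0: load  L2  ⟶  SOI  (L2)  txn=∅  M[L2]=91
step 11: P2: load  L3  ⟶  IIE  (L3)  txn=BusRd  M[L3]=20
step 12: P0: load  L3  ⟶  SIS  (L3)  txn=BusRd  M[L3]=20
step 13: P0: store L1 := 5  ⟶  MII  (L1)  txn=BusRdX  M[L1]=10
step 14: P2: store L2 := 72  ⟶  IIM  (L2)  txn=BusRdX+Flush  M[L2]=61
step 15: P1: load  L0  ⟶  SSI  (L0)  txn=BusRd  M[L0]=40
step 16: P1: store L2 := 88  ⟶  IMI  (L2)  txn=BusRdX+Flush  M[L2]=72
step 17: P0: store L2 := 82  ⟶  MII  (L2)  txn=BusRdX+Flush  M[L2]=88
step 18: P0: load  L2  ⟶  MII  (L2)  txn=∅  M[L2]=88
step 19: P1: store L2 := 70  ⟶  IMI  (L2)  txn=BusRdX+Flush  M[L2]=82
step 20: P0: load  L2  ⟶  SOI  (L2)  txn=BusRd  M[L2]=82
step 21: P2: load  L3  ⟶  SIS  (L3)  txn=∅  M[L3]=20
step 22: P1: load  L2  ⟶  SOI  (L2)  txn=∅  M[L2]=82
step 23: P0: load  L2  ⟶  SOI  (L2)  txn=∅  M[L2]=82
step 24: P2: store L2 := 63  ⟶  IIM  (L2)  txn=BusRdX+Flush  M[L2]=70

bus = BusRdX,Flush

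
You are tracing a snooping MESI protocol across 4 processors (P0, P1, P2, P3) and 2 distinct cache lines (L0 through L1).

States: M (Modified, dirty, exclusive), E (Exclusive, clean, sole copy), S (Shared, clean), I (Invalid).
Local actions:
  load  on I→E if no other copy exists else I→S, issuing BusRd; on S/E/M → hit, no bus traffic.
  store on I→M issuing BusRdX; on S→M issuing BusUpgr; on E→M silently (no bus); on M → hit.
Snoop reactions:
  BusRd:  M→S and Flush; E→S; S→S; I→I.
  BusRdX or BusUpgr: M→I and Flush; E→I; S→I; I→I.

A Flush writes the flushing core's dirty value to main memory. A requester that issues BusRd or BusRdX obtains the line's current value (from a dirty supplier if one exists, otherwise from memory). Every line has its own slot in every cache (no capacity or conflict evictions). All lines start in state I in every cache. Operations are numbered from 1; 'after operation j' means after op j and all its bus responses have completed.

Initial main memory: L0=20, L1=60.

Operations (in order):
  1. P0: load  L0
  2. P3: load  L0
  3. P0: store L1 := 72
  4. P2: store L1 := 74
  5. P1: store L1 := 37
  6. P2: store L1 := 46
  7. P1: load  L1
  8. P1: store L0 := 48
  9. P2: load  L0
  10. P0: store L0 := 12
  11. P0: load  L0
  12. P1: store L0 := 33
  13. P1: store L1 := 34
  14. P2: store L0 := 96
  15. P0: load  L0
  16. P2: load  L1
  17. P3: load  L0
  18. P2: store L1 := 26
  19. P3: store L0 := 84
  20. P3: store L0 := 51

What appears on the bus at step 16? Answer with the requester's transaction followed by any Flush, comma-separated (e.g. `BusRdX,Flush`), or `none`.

step 1: P0: load  L0  ⟶  EIII  (L0)  txn=BusRd  M[L0]=20
step 2: P3: load  L0  ⟶  SIIS  (L0)  txn=BusRd  M[L0]=20
step 3: P0: store L1 := 72  ⟶  MIII  (L1)  txn=BusRdX  M[L1]=60
step 4: P2: store L1 := 74  ⟶  IIMI  (L1)  txn=BusRdX+Flush  M[L1]=72
step 5: P1: store L1 := 37  ⟶  IMII  (L1)  txn=BusRdX+Flush  M[L1]=74
step 6: P2: store L1 := 46  ⟶  IIMI  (L1)  txn=BusRdX+Flush  M[L1]=37
step 7: P1: load  L1  ⟶  ISSI  (L1)  txn=BusRd+Flush  M[L1]=46
step 8: P1: store L0 := 48  ⟶  IMII  (L0)  txn=BusRdX  M[L0]=20
step 9: P2: load  L0  ⟶  ISSI  (L0)  txn=BusRd+Flush  M[L0]=48
step 10: P0: store L0 := 12  ⟶  MIII  (L0)  txn=BusRdX  M[L0]=48
step 11: P0: load  L0  ⟶  MIII  (L0)  txn=∅  M[L0]=48
step 12: P1: store L0 := 33  ⟶  IMII  (L0)  txn=BusRdX+Flush  M[L0]=12
step 13: P1: store L1 := 34  ⟶  IMII  (L1)  txn=BusUpgr  M[L1]=46
step 14: P2: store L0 := 96  ⟶  IIMI  (L0)  txn=BusRdX+Flush  M[L0]=33
step 15: P0: load  L0  ⟶  SISI  (L0)  txn=BusRd+Flush  M[L0]=96
step 16: P2: load  L1  ⟶  ISSI  (L1)  txn=BusRd+Flush  M[L1]=34
step 17: P3: load  L0  ⟶  SISS  (L0)  txn=BusRd  M[L0]=96
step 18: P2: store L1 := 26  ⟶  IIMI  (L1)  txn=BusUpgr  M[L1]=34
step 19: P3: store L0 := 84  ⟶  IIIM  (L0)  txn=BusUpgr  M[L0]=96
step 20: P3: store L0 := 51  ⟶  IIIM  (L0)  txn=∅  M[L0]=96

bus = BusRd,Flush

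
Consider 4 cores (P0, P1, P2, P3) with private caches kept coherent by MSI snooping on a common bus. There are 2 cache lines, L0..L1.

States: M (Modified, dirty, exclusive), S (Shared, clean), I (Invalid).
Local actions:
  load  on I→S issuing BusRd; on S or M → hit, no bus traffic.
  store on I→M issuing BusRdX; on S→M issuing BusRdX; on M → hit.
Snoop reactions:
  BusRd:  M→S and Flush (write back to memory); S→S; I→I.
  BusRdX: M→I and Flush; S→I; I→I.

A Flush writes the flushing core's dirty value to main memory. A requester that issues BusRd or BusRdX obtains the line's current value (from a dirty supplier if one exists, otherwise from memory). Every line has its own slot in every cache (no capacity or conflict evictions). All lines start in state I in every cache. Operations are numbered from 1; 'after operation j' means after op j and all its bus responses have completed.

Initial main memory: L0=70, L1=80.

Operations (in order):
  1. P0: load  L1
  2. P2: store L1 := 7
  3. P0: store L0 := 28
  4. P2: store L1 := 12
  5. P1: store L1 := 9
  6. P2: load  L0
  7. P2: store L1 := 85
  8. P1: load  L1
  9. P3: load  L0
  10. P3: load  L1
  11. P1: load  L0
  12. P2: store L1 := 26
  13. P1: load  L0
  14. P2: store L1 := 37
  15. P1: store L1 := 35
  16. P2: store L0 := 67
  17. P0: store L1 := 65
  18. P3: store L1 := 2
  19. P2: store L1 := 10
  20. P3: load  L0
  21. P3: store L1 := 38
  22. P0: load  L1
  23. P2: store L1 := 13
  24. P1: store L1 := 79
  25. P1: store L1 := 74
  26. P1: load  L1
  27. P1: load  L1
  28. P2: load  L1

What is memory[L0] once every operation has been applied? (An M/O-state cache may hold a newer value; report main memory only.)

memory[L0] = 67

1. P0: load  L1  bus=[BusRd]  L1: P0=S P1=I P2=I P3=I  mem[L1]=80
2. P2: store L1 := 7  bus=[BusRdX]  L1: P0=I P1=I P2=M P3=I  mem[L1]=80
3. P0: store L0 := 28  bus=[BusRdX]  L0: P0=M P1=I P2=I P3=I  mem[L0]=70
4. P2: store L1 := 12  bus=[-]  L1: P0=I P1=I P2=M P3=I  mem[L1]=80
5. P1: store L1 := 9  bus=[BusRdX,Flush]  L1: P0=I P1=M P2=I P3=I  mem[L1]=12
6. P2: load  L0  bus=[BusRd,Flush]  L0: P0=S P1=I P2=S P3=I  mem[L0]=28
7. P2: store L1 := 85  bus=[BusRdX,Flush]  L1: P0=I P1=I P2=M P3=I  mem[L1]=9
8. P1: load  L1  bus=[BusRd,Flush]  L1: P0=I P1=S P2=S P3=I  mem[L1]=85
9. P3: load  L0  bus=[BusRd]  L0: P0=S P1=I P2=S P3=S  mem[L0]=28
10. P3: load  L1  bus=[BusRd]  L1: P0=I P1=S P2=S P3=S  mem[L1]=85
11. P1: load  L0  bus=[BusRd]  L0: P0=S P1=S P2=S P3=S  mem[L0]=28
12. P2: store L1 := 26  bus=[BusRdX]  L1: P0=I P1=I P2=M P3=I  mem[L1]=85
13. P1: load  L0  bus=[-]  L0: P0=S P1=S P2=S P3=S  mem[L0]=28
14. P2: store L1 := 37  bus=[-]  L1: P0=I P1=I P2=M P3=I  mem[L1]=85
15. P1: store L1 := 35  bus=[BusRdX,Flush]  L1: P0=I P1=M P2=I P3=I  mem[L1]=37
16. P2: store L0 := 67  bus=[BusRdX]  L0: P0=I P1=I P2=M P3=I  mem[L0]=28
17. P0: store L1 := 65  bus=[BusRdX,Flush]  L1: P0=M P1=I P2=I P3=I  mem[L1]=35
18. P3: store L1 := 2  bus=[BusRdX,Flush]  L1: P0=I P1=I P2=I P3=M  mem[L1]=65
19. P2: store L1 := 10  bus=[BusRdX,Flush]  L1: P0=I P1=I P2=M P3=I  mem[L1]=2
20. P3: load  L0  bus=[BusRd,Flush]  L0: P0=I P1=I P2=S P3=S  mem[L0]=67
21. P3: store L1 := 38  bus=[BusRdX,Flush]  L1: P0=I P1=I P2=I P3=M  mem[L1]=10
22. P0: load  L1  bus=[BusRd,Flush]  L1: P0=S P1=I P2=I P3=S  mem[L1]=38
23. P2: store L1 := 13  bus=[BusRdX]  L1: P0=I P1=I P2=M P3=I  mem[L1]=38
24. P1: store L1 := 79  bus=[BusRdX,Flush]  L1: P0=I P1=M P2=I P3=I  mem[L1]=13
25. P1: store L1 := 74  bus=[-]  L1: P0=I P1=M P2=I P3=I  mem[L1]=13
26. P1: load  L1  bus=[-]  L1: P0=I P1=M P2=I P3=I  mem[L1]=13
27. P1: load  L1  bus=[-]  L1: P0=I P1=M P2=I P3=I  mem[L1]=13
28. P2: load  L1  bus=[BusRd,Flush]  L1: P0=I P1=S P2=S P3=I  mem[L1]=74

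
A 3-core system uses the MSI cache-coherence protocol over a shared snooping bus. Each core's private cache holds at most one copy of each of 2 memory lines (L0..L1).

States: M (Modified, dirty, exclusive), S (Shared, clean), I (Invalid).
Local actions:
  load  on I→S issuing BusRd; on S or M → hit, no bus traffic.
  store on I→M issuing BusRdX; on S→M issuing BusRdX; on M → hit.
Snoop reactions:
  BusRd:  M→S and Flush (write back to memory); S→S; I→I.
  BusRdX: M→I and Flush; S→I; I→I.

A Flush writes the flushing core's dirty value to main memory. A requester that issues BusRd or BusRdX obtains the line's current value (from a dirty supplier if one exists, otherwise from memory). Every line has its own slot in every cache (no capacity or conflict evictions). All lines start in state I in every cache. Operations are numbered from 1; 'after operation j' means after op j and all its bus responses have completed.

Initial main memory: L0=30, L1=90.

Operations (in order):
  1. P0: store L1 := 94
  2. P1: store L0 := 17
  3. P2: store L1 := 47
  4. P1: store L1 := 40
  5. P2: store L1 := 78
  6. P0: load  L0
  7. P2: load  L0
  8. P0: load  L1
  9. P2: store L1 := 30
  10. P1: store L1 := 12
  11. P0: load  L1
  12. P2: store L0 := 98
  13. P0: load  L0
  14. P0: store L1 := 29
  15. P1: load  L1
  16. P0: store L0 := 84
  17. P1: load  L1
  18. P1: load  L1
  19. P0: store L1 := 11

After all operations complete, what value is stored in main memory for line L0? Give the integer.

memory[L0] = 98

1. P0: store L1 := 94  bus=[BusRdX]  L1: P0=M P1=I P2=I  mem[L1]=90
2. P1: store L0 := 17  bus=[BusRdX]  L0: P0=I P1=M P2=I  mem[L0]=30
3. P2: store L1 := 47  bus=[BusRdX,Flush]  L1: P0=I P1=I P2=M  mem[L1]=94
4. P1: store L1 := 40  bus=[BusRdX,Flush]  L1: P0=I P1=M P2=I  mem[L1]=47
5. P2: store L1 := 78  bus=[BusRdX,Flush]  L1: P0=I P1=I P2=M  mem[L1]=40
6. P0: load  L0  bus=[BusRd,Flush]  L0: P0=S P1=S P2=I  mem[L0]=17
7. P2: load  L0  bus=[BusRd]  L0: P0=S P1=S P2=S  mem[L0]=17
8. P0: load  L1  bus=[BusRd,Flush]  L1: P0=S P1=I P2=S  mem[L1]=78
9. P2: store L1 := 30  bus=[BusRdX]  L1: P0=I P1=I P2=M  mem[L1]=78
10. P1: store L1 := 12  bus=[BusRdX,Flush]  L1: P0=I P1=M P2=I  mem[L1]=30
11. P0: load  L1  bus=[BusRd,Flush]  L1: P0=S P1=S P2=I  mem[L1]=12
12. P2: store L0 := 98  bus=[BusRdX]  L0: P0=I P1=I P2=M  mem[L0]=17
13. P0: load  L0  bus=[BusRd,Flush]  L0: P0=S P1=I P2=S  mem[L0]=98
14. P0: store L1 := 29  bus=[BusRdX]  L1: P0=M P1=I P2=I  mem[L1]=12
15. P1: load  L1  bus=[BusRd,Flush]  L1: P0=S P1=S P2=I  mem[L1]=29
16. P0: store L0 := 84  bus=[BusRdX]  L0: P0=M P1=I P2=I  mem[L0]=98
17. P1: load  L1  bus=[-]  L1: P0=S P1=S P2=I  mem[L1]=29
18. P1: load  L1  bus=[-]  L1: P0=S P1=S P2=I  mem[L1]=29
19. P0: store L1 := 11  bus=[BusRdX]  L1: P0=M P1=I P2=I  mem[L1]=29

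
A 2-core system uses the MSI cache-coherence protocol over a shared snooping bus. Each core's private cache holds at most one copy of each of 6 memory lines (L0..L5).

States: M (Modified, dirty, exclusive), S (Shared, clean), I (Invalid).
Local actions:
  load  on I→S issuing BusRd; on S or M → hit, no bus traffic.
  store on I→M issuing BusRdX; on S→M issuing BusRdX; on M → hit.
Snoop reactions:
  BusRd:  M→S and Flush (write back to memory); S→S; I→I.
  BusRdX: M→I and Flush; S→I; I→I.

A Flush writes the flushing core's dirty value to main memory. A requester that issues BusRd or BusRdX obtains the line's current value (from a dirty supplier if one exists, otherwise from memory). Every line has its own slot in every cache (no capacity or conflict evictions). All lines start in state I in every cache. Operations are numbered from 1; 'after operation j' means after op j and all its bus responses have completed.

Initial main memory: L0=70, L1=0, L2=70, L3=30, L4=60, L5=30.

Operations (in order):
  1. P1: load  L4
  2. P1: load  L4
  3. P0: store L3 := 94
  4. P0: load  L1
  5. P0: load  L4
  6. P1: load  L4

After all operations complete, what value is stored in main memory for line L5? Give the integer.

memory[L5] = 30

  op1 P1: load  L4 → I/S on L4; bus BusRd; mem=60
  op2 P1: load  L4 → I/S on L4; bus (none); mem=60
  op3 P0: store L3 := 94 → M/I on L3; bus BusRdX; mem=30
  op4 P0: load  L1 → S/I on L1; bus BusRd; mem=0
  op5 P0: load  L4 → S/S on L4; bus BusRd; mem=60
  op6 P1: load  L4 → S/S on L4; bus (none); mem=60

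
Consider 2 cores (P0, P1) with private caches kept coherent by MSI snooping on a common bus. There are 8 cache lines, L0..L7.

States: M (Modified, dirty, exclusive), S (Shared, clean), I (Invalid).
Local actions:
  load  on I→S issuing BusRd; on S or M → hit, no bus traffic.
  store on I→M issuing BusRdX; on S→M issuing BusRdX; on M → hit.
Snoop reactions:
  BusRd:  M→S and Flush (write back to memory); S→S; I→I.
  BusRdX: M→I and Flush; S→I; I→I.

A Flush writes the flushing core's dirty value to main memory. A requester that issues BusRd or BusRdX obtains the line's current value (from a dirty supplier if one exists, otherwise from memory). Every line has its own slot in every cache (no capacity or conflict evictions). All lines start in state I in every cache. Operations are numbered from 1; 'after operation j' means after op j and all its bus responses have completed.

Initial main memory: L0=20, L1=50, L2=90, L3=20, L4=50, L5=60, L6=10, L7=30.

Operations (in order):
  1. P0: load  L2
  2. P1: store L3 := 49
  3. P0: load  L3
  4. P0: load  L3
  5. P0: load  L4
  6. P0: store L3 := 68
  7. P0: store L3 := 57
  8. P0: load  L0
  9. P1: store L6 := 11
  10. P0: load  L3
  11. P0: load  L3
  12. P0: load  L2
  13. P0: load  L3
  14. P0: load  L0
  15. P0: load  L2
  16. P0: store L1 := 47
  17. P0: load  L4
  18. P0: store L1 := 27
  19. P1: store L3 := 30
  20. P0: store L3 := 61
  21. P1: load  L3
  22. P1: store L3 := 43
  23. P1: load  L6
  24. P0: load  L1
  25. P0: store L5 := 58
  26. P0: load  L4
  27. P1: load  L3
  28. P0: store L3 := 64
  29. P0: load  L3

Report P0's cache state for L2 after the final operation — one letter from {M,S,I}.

[1] P0: load  L2 | P0:S(90), P1:I | bus: BusRd
[2] P1: store L3 := 49 | P0:I, P1:M(49) | bus: BusRdX
[3] P0: load  L3 | P0:S(49), P1:S(49) | bus: BusRd,Flush
[4] P0: load  L3 | P0:S(49), P1:S(49) | bus: none
[5] P0: load  L4 | P0:S(50), P1:I | bus: BusRd
[6] P0: store L3 := 68 | P0:M(68), P1:I | bus: BusRdX
[7] P0: store L3 := 57 | P0:M(57), P1:I | bus: none
[8] P0: load  L0 | P0:S(20), P1:I | bus: BusRd
[9] P1: store L6 := 11 | P0:I, P1:M(11) | bus: BusRdX
[10] P0: load  L3 | P0:M(57), P1:I | bus: none
[11] P0: load  L3 | P0:M(57), P1:I | bus: none
[12] P0: load  L2 | P0:S(90), P1:I | bus: none
[13] P0: load  L3 | P0:M(57), P1:I | bus: none
[14] P0: load  L0 | P0:S(20), P1:I | bus: none
[15] P0: load  L2 | P0:S(90), P1:I | bus: none
[16] P0: store L1 := 47 | P0:M(47), P1:I | bus: BusRdX
[17] P0: load  L4 | P0:S(50), P1:I | bus: none
[18] P0: store L1 := 27 | P0:M(27), P1:I | bus: none
[19] P1: store L3 := 30 | P0:I, P1:M(30) | bus: BusRdX,Flush
[20] P0: store L3 := 61 | P0:M(61), P1:I | bus: BusRdX,Flush
[21] P1: load  L3 | P0:S(61), P1:S(61) | bus: BusRd,Flush
[22] P1: store L3 := 43 | P0:I, P1:M(43) | bus: BusRdX
[23] P1: load  L6 | P0:I, P1:M(11) | bus: none
[24] P0: load  L1 | P0:M(27), P1:I | bus: none
[25] P0: store L5 := 58 | P0:M(58), P1:I | bus: BusRdX
[26] P0: load  L4 | P0:S(50), P1:I | bus: none
[27] P1: load  L3 | P0:I, P1:M(43) | bus: none
[28] P0: store L3 := 64 | P0:M(64), P1:I | bus: BusRdX,Flush
[29] P0: load  L3 | P0:M(64), P1:I | bus: none

state = S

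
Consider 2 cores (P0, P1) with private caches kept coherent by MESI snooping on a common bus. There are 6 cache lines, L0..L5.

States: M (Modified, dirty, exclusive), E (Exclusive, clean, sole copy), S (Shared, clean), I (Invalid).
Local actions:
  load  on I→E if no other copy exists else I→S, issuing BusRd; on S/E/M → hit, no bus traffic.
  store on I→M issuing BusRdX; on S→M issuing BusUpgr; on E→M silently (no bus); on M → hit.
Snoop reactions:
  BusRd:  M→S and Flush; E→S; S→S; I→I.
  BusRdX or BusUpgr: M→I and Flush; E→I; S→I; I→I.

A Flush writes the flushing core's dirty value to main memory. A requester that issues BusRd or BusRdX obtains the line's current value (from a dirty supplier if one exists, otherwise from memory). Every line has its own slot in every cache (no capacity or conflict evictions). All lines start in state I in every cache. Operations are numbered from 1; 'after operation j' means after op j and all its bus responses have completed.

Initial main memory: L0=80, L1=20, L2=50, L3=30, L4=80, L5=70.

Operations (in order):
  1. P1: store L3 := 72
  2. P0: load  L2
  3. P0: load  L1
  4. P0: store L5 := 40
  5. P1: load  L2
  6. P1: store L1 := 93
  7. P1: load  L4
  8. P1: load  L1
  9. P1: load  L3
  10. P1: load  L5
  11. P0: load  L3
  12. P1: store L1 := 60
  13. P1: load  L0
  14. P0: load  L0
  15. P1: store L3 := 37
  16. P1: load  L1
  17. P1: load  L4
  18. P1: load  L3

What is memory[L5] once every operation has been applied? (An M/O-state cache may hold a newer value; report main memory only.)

memory[L5] = 40

step 1: P1: store L3 := 72  ⟶  IM  (L3)  txn=BusRdX  M[L3]=30
step 2: P0: load  L2  ⟶  EI  (L2)  txn=BusRd  M[L2]=50
step 3: P0: load  L1  ⟶  EI  (L1)  txn=BusRd  M[L1]=20
step 4: P0: store L5 := 40  ⟶  MI  (L5)  txn=BusRdX  M[L5]=70
step 5: P1: load  L2  ⟶  SS  (L2)  txn=BusRd  M[L2]=50
step 6: P1: store L1 := 93  ⟶  IM  (L1)  txn=BusRdX  M[L1]=20
step 7: P1: load  L4  ⟶  IE  (L4)  txn=BusRd  M[L4]=80
step 8: P1: load  L1  ⟶  IM  (L1)  txn=∅  M[L1]=20
step 9: P1: load  L3  ⟶  IM  (L3)  txn=∅  M[L3]=30
step 10: P1: load  L5  ⟶  SS  (L5)  txn=BusRd+Flush  M[L5]=40
step 11: P0: load  L3  ⟶  SS  (L3)  txn=BusRd+Flush  M[L3]=72
step 12: P1: store L1 := 60  ⟶  IM  (L1)  txn=∅  M[L1]=20
step 13: P1: load  L0  ⟶  IE  (L0)  txn=BusRd  M[L0]=80
step 14: P0: load  L0  ⟶  SS  (L0)  txn=BusRd  M[L0]=80
step 15: P1: store L3 := 37  ⟶  IM  (L3)  txn=BusUpgr  M[L3]=72
step 16: P1: load  L1  ⟶  IM  (L1)  txn=∅  M[L1]=20
step 17: P1: load  L4  ⟶  IE  (L4)  txn=∅  M[L4]=80
step 18: P1: load  L3  ⟶  IM  (L3)  txn=∅  M[L3]=72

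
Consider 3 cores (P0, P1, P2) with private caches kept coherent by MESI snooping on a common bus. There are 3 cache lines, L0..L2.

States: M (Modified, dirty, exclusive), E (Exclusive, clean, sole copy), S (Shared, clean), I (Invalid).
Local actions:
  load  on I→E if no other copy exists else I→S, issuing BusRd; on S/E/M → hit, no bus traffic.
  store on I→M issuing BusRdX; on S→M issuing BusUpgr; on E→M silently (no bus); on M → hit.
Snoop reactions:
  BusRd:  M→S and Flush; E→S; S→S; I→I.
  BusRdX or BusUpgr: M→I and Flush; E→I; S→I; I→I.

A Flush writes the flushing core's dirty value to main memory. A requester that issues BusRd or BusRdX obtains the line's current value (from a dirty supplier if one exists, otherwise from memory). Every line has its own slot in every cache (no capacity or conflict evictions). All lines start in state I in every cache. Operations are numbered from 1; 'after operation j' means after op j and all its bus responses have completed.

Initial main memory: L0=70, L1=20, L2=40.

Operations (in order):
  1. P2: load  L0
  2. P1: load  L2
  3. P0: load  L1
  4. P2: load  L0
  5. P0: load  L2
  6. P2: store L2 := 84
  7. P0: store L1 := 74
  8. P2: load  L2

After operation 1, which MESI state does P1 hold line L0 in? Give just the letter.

step 1: P2: load  L0  ⟶  IIE  (L0)  txn=BusRd  M[L0]=70
step 2: P1: load  L2  ⟶  IEI  (L2)  txn=BusRd  M[L2]=40
step 3: P0: load  L1  ⟶  EII  (L1)  txn=BusRd  M[L1]=20
step 4: P2: load  L0  ⟶  IIE  (L0)  txn=∅  M[L0]=70
step 5: P0: load  L2  ⟶  SSI  (L2)  txn=BusRd  M[L2]=40
step 6: P2: store L2 := 84  ⟶  IIM  (L2)  txn=BusRdX  M[L2]=40
step 7: P0: store L1 := 74  ⟶  MII  (L1)  txn=∅  M[L1]=20
step 8: P2: load  L2  ⟶  IIM  (L2)  txn=∅  M[L2]=40

state = I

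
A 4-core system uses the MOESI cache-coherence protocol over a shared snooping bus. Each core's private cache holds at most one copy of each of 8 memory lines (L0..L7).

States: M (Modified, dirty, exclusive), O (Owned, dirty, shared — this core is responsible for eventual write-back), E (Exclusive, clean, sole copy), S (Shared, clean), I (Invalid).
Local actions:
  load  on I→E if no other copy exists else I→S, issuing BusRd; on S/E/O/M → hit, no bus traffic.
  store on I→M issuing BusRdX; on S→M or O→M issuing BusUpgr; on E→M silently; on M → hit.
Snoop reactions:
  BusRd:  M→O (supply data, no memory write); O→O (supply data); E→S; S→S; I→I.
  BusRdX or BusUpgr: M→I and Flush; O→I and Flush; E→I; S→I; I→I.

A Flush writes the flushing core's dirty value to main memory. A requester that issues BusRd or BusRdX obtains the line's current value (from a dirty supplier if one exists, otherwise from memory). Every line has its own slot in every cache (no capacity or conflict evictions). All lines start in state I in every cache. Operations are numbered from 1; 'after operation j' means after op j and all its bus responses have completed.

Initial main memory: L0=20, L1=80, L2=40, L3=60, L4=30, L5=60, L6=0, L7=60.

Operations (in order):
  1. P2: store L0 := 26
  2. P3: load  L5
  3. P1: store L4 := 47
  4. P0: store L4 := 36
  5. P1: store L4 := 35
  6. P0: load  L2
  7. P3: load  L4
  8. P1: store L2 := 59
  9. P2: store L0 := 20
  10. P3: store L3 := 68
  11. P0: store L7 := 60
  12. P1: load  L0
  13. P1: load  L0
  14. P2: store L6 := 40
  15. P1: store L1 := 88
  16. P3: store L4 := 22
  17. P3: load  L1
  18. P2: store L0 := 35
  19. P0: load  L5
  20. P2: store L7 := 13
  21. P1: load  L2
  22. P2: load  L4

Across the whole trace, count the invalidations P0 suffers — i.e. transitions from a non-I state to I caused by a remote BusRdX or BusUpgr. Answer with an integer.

invalidations = 3

step 1: P2: store L0 := 26  ⟶  IIMI  (L0)  txn=BusRdX  M[L0]=20
step 2: P3: load  L5  ⟶  IIIE  (L5)  txn=BusRd  M[L5]=60
step 3: P1: store L4 := 47  ⟶  IMII  (L4)  txn=BusRdX  M[L4]=30
step 4: P0: store L4 := 36  ⟶  MIII  (L4)  txn=BusRdX+Flush  M[L4]=47
step 5: P1: store L4 := 35  ⟶  IMII  (L4)  txn=BusRdX+Flush  M[L4]=36
step 6: P0: load  L2  ⟶  EIII  (L2)  txn=BusRd  M[L2]=40
step 7: P3: load  L4  ⟶  IOIS  (L4)  txn=BusRd  M[L4]=36
step 8: P1: store L2 := 59  ⟶  IMII  (L2)  txn=BusRdX  M[L2]=40
step 9: P2: store L0 := 20  ⟶  IIMI  (L0)  txn=∅  M[L0]=20
step 10: P3: store L3 := 68  ⟶  IIIM  (L3)  txn=BusRdX  M[L3]=60
step 11: P0: store L7 := 60  ⟶  MIII  (L7)  txn=BusRdX  M[L7]=60
step 12: P1: load  L0  ⟶  ISOI  (L0)  txn=BusRd  M[L0]=20
step 13: P1: load  L0  ⟶  ISOI  (L0)  txn=∅  M[L0]=20
step 14: P2: store L6 := 40  ⟶  IIMI  (L6)  txn=BusRdX  M[L6]=0
step 15: P1: store L1 := 88  ⟶  IMII  (L1)  txn=BusRdX  M[L1]=80
step 16: P3: store L4 := 22  ⟶  IIIM  (L4)  txn=BusUpgr+Flush  M[L4]=35
step 17: P3: load  L1  ⟶  IOIS  (L1)  txn=BusRd  M[L1]=80
step 18: P2: store L0 := 35  ⟶  IIMI  (L0)  txn=BusUpgr  M[L0]=20
step 19: P0: load  L5  ⟶  SIIS  (L5)  txn=BusRd  M[L5]=60
step 20: P2: store L7 := 13  ⟶  IIMI  (L7)  txn=BusRdX+Flush  M[L7]=60
step 21: P1: load  L2  ⟶  IMII  (L2)  txn=∅  M[L2]=40
step 22: P2: load  L4  ⟶  IISO  (L4)  txn=BusRd  M[L4]=35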